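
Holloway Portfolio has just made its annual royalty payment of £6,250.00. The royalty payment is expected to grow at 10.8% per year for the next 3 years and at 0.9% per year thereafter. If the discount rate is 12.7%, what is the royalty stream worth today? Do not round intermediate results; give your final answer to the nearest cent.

D_1 = 6925.00000
D_2 = 7672.90000
D_3 = 8501.57320
Terminal value at year 3: TV = D_3×(1+g_2)/(r−g_2) = 8578.08736/0.118 = 72695.65558
P_0 = D_1/(1+r)^1 + D_2/(1+r)^2 + D_3/(1+r)^3 + TV/(1+r)^3
    = 6144.63177 + 6041.03993 + 5939.19453 + 50785.14647 = 68910.01269

£68910.01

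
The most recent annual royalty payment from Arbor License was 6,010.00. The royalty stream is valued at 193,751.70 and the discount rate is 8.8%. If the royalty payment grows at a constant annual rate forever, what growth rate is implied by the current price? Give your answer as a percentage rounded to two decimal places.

5.53%

P = D₀(1+g)/(r−g) ⇒ P(r−g) = D₀(1+g) ⇒ g(P+D₀) = P·r − D₀
g = (P·r − D₀)/(P + D₀) = (193,751.70×0.088 − 6,010.00) / (193,751.70 + 6,010.00) = 0.055267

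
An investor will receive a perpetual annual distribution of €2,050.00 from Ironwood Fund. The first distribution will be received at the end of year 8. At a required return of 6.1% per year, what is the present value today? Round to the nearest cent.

Value at end of year 7: C / r = €2,050.00 / 0.061 = €33,606.5574
Discount to today: PV = €33,606.5574 / (1 + 0.061)^7 = €33,606.5574 / 1.513588 = €22,203.24

€22203.24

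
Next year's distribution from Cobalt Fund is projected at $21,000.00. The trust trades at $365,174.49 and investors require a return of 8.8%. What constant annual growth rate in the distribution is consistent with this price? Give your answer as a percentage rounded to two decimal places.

P = D₁/(r−g) ⇒ g = r − D₁/P = 0.088 − $21,000.00/$365,174.49 = 0.030493

3.05%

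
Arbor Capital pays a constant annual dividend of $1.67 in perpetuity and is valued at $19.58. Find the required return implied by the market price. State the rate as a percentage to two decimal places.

P = C/r ⇒ r = C/P = $1.67/$19.58 = 0.085291

8.53%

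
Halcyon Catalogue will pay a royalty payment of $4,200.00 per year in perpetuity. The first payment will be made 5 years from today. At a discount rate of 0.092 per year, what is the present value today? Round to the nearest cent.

$32104.87

Value at end of year 4: C / r = $4,200.00 / 0.092 = $45,652.1739
Discount to today: PV = $45,652.1739 / (1 + 0.092)^4 = $45,652.1739 / 1.421970 = $32,104.87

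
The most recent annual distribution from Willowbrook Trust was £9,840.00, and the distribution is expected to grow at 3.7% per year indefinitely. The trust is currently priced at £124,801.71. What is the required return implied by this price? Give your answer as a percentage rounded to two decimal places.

11.88%

D₁ = £9,840.00 × 1.037 = £10,204.0800
P = D₁/(r − g) ⇒ r = D₁/P + g = £10,204.0800/£124,801.71 + 0.037 = 0.081762 + 0.037 = 0.118762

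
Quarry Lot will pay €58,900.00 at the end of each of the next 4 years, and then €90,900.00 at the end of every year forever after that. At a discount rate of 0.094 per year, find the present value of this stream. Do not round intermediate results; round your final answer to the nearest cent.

€864253.96

PV of 4-year annuity: €58,900.00 × [1 − (1+0.094)^−4] / 0.094 = 189156.08683
Perpetuity value at year 4: €90,900.00 / 0.094 = 967021.27660
PV of perpetuity: 967021.27660 / (1+0.094)^4 = 675097.87604
Total PV = 189156.08683 + 675097.87604 = 864253.96287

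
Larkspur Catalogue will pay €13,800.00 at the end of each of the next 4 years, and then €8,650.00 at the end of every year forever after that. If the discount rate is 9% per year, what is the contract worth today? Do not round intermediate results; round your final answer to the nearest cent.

€112795.67

PV of 4-year annuity: €13,800.00 × [1 − (1+0.09)^−4] / 0.09 = 44708.13430
Perpetuity value at year 4: €8,650.00 / 0.09 = 96111.11111
PV of perpetuity: 96111.11111 / (1+0.09)^4 = 68087.53417
Total PV = 44708.13430 + 68087.53417 = 112795.66848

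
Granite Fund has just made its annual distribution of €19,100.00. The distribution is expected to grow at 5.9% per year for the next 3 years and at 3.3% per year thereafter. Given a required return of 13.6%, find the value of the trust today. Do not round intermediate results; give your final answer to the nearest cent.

D_1 = 20226.90000
D_2 = 21420.28710
D_3 = 22684.08404
Terminal value at year 3: TV = D_3×(1+g_2)/(r−g_2) = 23432.65881/0.103 = 227501.54187
P_0 = D_1/(1+r)^1 + D_2/(1+r)^2 + D_3/(1+r)^3 + TV/(1+r)^3
    = 17805.36972 + 16598.49167 + 15473.41785 + 155184.86054 = 205062.13977

€205062.14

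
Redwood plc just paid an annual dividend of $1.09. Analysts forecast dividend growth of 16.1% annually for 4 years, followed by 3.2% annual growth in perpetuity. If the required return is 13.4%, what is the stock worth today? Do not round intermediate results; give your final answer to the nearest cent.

$16.74

D_1 = 1.26549
D_2 = 1.46923
D_3 = 1.70578
D_4 = 1.98041
Terminal value at year 4: TV = D_4×(1+g_2)/(r−g_2) = 2.04378/0.102 = 20.03710
P_0 = D_1/(1+r)^1 + D_2/(1+r)^2 + D_3/(1+r)^3 + D_4/(1+r)^4 + TV/(1+r)^4
    = 1.11595 + 1.14252 + 1.16973 + 1.19758 + 12.11665 = 16.74243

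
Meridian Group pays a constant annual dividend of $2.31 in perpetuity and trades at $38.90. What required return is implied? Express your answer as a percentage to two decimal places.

5.94%

P = C/r ⇒ r = C/P = $2.31/$38.90 = 0.059383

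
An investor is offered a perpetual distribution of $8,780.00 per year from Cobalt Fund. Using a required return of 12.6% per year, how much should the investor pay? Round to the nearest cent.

$69682.54

Level perpetuity: PV = C / r = $8,780.00 / 0.126 = $69,682.54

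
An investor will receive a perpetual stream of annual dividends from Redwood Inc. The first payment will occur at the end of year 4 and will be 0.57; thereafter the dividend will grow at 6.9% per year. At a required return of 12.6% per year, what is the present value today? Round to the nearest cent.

7.00

Value at end of year 3: C₁ / (r − g) = 0.57 / (0.126 − 0.069) = 10.0000
Discount to today: PV = 10.0000 / (1 + 0.126)^3 = 10.0000 / 1.427628 = 7.00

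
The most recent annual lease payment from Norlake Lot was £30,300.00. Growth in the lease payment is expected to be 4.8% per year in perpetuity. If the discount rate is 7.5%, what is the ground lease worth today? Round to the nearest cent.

£1176088.89

D₁ = D₀ × (1 + g) = £30,300.00 × 1.048 = £31,754.4000
Growing perpetuity: P = D₁ / (r − g) = £31,754.4000 / (0.075 − 0.048) = £1,176,088.89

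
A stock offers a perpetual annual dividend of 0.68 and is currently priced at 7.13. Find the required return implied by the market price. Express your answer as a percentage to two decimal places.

P = C/r ⇒ r = C/P = 0.68/7.13 = 0.095372

9.54%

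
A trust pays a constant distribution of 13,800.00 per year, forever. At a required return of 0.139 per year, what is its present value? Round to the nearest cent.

99280.58

Level perpetuity: PV = C / r = 13,800.00 / 0.139 = 99,280.58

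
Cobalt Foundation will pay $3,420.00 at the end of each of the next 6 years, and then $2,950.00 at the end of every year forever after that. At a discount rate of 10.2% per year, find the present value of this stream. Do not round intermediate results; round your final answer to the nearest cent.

$30956.60

PV of 6-year annuity: $3,420.00 × [1 − (1+0.102)^−6] / 0.102 = 14808.09605
Perpetuity value at year 6: $2,950.00 / 0.102 = 28921.56863
PV of perpetuity: 28921.56863 / (1+0.102)^6 = 16148.50332
Total PV = 14808.09605 + 16148.50332 = 30956.59937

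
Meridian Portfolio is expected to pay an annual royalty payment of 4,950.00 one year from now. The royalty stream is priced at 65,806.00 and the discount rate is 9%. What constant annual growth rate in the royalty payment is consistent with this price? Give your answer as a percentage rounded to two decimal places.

P = D₁/(r−g) ⇒ g = r − D₁/P = 0.09 − 4,950.00/65,806.00 = 0.014779

1.48%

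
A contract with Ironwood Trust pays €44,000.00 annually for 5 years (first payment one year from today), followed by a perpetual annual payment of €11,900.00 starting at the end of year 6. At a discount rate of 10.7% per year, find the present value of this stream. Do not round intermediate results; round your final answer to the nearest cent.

€230754.04

PV of 5-year annuity: €44,000.00 × [1 − (1+0.107)^−5] / 0.107 = 163854.20021
Perpetuity value at year 5: €11,900.00 / 0.107 = 111214.95327
PV of perpetuity: 111214.95327 / (1+0.107)^5 = 66899.84003
Total PV = 163854.20021 + 66899.84003 = 230754.04024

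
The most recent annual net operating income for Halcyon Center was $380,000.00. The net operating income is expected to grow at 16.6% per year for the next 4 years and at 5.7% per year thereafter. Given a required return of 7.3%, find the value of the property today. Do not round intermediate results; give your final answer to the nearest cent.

D_1 = 443080.00000
D_2 = 516631.28000
D_3 = 602392.07248
D_4 = 702389.15651
Terminal value at year 4: TV = D_4×(1+g_2)/(r−g_2) = 742425.33843/0.016 = 46401583.65205
P_0 = D_1/(1+r)^1 + D_2/(1+r)^2 + D_3/(1+r)^3 + D_4/(1+r)^4 + TV/(1+r)^4
    = 412935.69432 + 448726.02010 + 487618.39650 + 529881.68715 + 35005308.95754 = 36884470.75561

$36884470.76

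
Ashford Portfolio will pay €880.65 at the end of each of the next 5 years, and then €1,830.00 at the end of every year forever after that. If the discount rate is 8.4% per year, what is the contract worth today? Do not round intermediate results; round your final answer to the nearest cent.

€18034.86

PV of 5-year annuity: €880.65 × [1 − (1+0.084)^−5] / 0.084 = 3479.42046
Perpetuity value at year 5: €1,830.00 / 0.084 = 21785.71429
PV of perpetuity: 21785.71429 / (1+0.084)^5 = 14555.44182
Total PV = 3479.42046 + 14555.44182 = 18034.86228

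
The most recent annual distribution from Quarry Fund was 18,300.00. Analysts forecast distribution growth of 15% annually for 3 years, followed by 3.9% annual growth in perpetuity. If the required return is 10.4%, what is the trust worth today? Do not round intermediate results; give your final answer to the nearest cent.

D_1 = 21045.00000
D_2 = 24201.75000
D_3 = 27832.01250
Terminal value at year 3: TV = D_3×(1+g_2)/(r−g_2) = 28917.46099/0.065 = 444884.01519
P_0 = D_1/(1+r)^1 + D_2/(1+r)^2 + D_3/(1+r)^3 + TV/(1+r)^3
    = 19062.50000 + 19856.77083 + 20684.13628 + 330627.96307 = 390231.37019

390231.37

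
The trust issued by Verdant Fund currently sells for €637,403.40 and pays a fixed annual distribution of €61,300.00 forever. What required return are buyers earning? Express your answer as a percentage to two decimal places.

P = C/r ⇒ r = C/P = €61,300.00/€637,403.40 = 0.096171

9.62%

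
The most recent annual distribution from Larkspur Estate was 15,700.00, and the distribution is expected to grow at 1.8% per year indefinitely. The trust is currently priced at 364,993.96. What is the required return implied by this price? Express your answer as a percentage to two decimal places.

6.18%

D₁ = 15,700.00 × 1.018 = 15,982.6000
P = D₁/(r − g) ⇒ r = D₁/P + g = 15,982.6000/364,993.96 + 0.018 = 0.043789 + 0.018 = 0.061789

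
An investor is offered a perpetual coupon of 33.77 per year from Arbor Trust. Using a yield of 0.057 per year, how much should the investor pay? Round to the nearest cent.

592.46

Level perpetuity: PV = C / r = 33.77 / 0.057 = 592.46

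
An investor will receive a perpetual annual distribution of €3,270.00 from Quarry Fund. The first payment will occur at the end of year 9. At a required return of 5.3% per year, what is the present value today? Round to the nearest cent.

Value at end of year 8: C / r = €3,270.00 / 0.053 = €61,698.1132
Discount to today: PV = €61,698.1132 / (1 + 0.053)^8 = €61,698.1132 / 1.511565 = €40,817.36

€40817.36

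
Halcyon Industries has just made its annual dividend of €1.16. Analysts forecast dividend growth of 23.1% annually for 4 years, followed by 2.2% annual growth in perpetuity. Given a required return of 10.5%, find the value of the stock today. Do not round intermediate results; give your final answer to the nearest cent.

D_1 = 1.42796
D_2 = 1.75782
D_3 = 2.16387
D_4 = 2.66373
Terminal value at year 4: TV = D_4×(1+g_2)/(r−g_2) = 2.72233/0.083 = 32.79918
P_0 = D_1/(1+r)^1 + D_2/(1+r)^2 + D_3/(1+r)^3 + D_4/(1+r)^4 + TV/(1+r)^4
    = 1.29227 + 1.43963 + 1.60378 + 1.78666 + 21.99955 = 28.12189

€28.12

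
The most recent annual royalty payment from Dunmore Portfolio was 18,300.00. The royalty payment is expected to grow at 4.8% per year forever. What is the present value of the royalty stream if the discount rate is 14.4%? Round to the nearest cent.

D₁ = D₀ × (1 + g) = 18,300.00 × 1.048 = 19,178.4000
Growing perpetuity: P = D₁ / (r − g) = 19,178.4000 / (0.144 − 0.048) = 199,775.00

199775.00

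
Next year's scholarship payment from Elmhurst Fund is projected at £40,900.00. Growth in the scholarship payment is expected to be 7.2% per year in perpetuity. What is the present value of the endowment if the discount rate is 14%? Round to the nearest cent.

Growing perpetuity: P = D₁ / (r − g) = £40,900.0000 / (0.14 − 0.072) = £601,470.59

£601470.59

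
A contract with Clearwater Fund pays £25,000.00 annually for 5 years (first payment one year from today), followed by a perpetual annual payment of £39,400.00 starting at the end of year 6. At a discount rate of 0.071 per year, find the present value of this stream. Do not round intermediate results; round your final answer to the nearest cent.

PV of 5-year annuity: £25,000.00 × [1 − (1+0.071)^−5] / 0.071 = 102231.06011
Perpetuity value at year 5: £39,400.00 / 0.071 = 554929.57746
PV of perpetuity: 554929.57746 / (1+0.071)^5 = 393813.42673
Total PV = 102231.06011 + 393813.42673 = 496044.48684

£496044.49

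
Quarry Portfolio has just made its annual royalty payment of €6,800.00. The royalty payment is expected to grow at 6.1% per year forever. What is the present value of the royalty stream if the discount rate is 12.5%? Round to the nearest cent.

€112731.25

D₁ = D₀ × (1 + g) = €6,800.00 × 1.061 = €7,214.8000
Growing perpetuity: P = D₁ / (r − g) = €7,214.8000 / (0.125 − 0.061) = €112,731.25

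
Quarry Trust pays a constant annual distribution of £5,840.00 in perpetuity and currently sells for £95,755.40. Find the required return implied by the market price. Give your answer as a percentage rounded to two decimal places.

6.10%

P = C/r ⇒ r = C/P = £5,840.00/£95,755.40 = 0.060989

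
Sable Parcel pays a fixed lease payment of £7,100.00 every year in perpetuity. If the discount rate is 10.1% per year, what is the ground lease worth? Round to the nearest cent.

Level perpetuity: PV = C / r = £7,100.00 / 0.101 = £70,297.03

£70297.03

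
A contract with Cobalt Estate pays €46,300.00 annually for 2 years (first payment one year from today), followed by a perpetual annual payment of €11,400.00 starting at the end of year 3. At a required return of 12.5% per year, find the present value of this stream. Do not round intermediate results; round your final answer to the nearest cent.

€149797.53

PV of 2-year annuity: €46,300.00 × [1 − (1+0.125)^−2] / 0.125 = 77738.27160
Perpetuity value at year 2: €11,400.00 / 0.125 = 91200.00000
PV of perpetuity: 91200.00000 / (1+0.125)^2 = 72059.25926
Total PV = 77738.27160 + 72059.25926 = 149797.53086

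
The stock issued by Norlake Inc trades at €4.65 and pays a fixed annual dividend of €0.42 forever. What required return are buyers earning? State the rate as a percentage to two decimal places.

P = C/r ⇒ r = C/P = €0.42/€4.65 = 0.090323

9.03%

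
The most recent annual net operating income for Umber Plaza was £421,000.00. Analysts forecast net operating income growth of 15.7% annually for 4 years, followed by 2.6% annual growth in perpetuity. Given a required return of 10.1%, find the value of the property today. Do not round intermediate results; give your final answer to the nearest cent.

£8932783.85

D_1 = 487097.00000
D_2 = 563571.22900
D_3 = 652051.91195
D_4 = 754424.06213
Terminal value at year 4: TV = D_4×(1+g_2)/(r−g_2) = 774039.08774/0.075 = 10320521.16993
P_0 = D_1/(1+r)^1 + D_2/(1+r)^2 + D_3/(1+r)^3 + D_4/(1+r)^4 + TV/(1+r)^4
    = 442413.26067 + 464915.66085 + 488562.59728 + 513412.28434 + 7023480.04970 = 8932783.85284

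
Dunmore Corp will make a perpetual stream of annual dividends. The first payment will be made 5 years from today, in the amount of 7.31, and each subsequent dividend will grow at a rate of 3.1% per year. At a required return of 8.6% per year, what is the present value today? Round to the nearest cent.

95.55

Value at end of year 4: C₁ / (r − g) = 7.31 / (0.086 − 0.031) = 132.9091
Discount to today: PV = 132.9091 / (1 + 0.086)^4 = 132.9091 / 1.390975 = 95.55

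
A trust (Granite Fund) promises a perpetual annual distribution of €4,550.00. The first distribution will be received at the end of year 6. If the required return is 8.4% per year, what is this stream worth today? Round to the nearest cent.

Value at end of year 5: C / r = €4,550.00 / 0.084 = €54,166.6667
Discount to today: PV = €54,166.6667 / (1 + 0.084)^5 = €54,166.6667 / 1.496740 = €36,189.76

€36189.76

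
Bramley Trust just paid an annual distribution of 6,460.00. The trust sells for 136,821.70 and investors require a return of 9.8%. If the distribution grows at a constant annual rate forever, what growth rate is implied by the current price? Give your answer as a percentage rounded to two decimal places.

P = D₀(1+g)/(r−g) ⇒ P(r−g) = D₀(1+g) ⇒ g(P+D₀) = P·r − D₀
g = (P·r − D₀)/(P + D₀) = (136,821.70×0.098 − 6,460.00) / (136,821.70 + 6,460.00) = 0.048496

4.85%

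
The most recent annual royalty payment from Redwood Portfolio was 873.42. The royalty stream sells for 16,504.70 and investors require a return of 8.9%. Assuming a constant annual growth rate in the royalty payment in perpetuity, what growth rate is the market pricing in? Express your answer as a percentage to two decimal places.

P = D₀(1+g)/(r−g) ⇒ P(r−g) = D₀(1+g) ⇒ g(P+D₀) = P·r − D₀
g = (P·r − D₀)/(P + D₀) = (16,504.70×0.089 − 873.42) / (16,504.70 + 873.42) = 0.034267

3.43%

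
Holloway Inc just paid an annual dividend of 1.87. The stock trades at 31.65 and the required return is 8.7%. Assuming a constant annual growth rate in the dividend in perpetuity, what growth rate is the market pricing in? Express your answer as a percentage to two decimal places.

2.64%

P = D₀(1+g)/(r−g) ⇒ P(r−g) = D₀(1+g) ⇒ g(P+D₀) = P·r − D₀
g = (P·r − D₀)/(P + D₀) = (31.65×0.087 − 1.87) / (31.65 + 1.87) = 0.026359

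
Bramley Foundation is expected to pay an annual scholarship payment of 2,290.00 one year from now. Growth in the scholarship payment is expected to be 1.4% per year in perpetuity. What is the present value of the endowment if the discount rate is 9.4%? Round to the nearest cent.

28625.00

Growing perpetuity: P = D₁ / (r − g) = 2,290.0000 / (0.094 − 0.014) = 28,625.00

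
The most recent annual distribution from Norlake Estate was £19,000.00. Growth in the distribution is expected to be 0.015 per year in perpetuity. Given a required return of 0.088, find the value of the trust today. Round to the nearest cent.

D₁ = D₀ × (1 + g) = £19,000.00 × 1.015 = £19,285.0000
Growing perpetuity: P = D₁ / (r − g) = £19,285.0000 / (0.088 − 0.015) = £264,178.08

£264178.08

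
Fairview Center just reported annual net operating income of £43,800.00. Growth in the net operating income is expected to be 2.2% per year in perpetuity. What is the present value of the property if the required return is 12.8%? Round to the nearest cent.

D₁ = D₀ × (1 + g) = £43,800.00 × 1.022 = £44,763.6000
Growing perpetuity: P = D₁ / (r − g) = £44,763.6000 / (0.128 − 0.022) = £422,298.11

£422298.11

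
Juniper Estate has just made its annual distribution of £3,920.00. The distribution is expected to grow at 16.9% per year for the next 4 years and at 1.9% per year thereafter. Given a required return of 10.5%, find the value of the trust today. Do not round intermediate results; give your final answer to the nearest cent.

£76265.36

D_1 = 4582.48000
D_2 = 5356.91912
D_3 = 6262.23845
D_4 = 7320.55675
Terminal value at year 4: TV = D_4×(1+g_2)/(r−g_2) = 7459.64733/0.086 = 86740.08521
P_0 = D_1/(1+r)^1 + D_2/(1+r)^2 + D_3/(1+r)^3 + D_4/(1+r)^4 + TV/(1+r)^4
    = 4147.04072 + 4387.23132 + 4641.33340 + 4910.15271 + 58179.60018 = 76265.35833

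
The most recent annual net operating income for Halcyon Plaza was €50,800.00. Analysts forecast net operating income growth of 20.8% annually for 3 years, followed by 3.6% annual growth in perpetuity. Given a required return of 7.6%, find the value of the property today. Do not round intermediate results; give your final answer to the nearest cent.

D_1 = 61366.40000
D_2 = 74130.61120
D_3 = 89549.77833
Terminal value at year 3: TV = D_3×(1+g_2)/(r−g_2) = 92773.57035/0.04 = 2319339.25874
P_0 = D_1/(1+r)^1 + D_2/(1+r)^2 + D_3/(1+r)^3 + TV/(1+r)^3
    = 57031.97026 + 64028.45732 + 71883.24948 + 1861776.16153 = 2054719.83859

€2054719.84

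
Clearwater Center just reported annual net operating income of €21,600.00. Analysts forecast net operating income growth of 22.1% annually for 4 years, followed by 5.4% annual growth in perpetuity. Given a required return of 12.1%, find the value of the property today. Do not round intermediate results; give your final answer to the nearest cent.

€585720.68

D_1 = 26373.60000
D_2 = 32202.16560
D_3 = 39318.84420
D_4 = 48008.30877
Terminal value at year 4: TV = D_4×(1+g_2)/(r−g_2) = 50600.75744/0.067 = 755235.18565
P_0 = D_1/(1+r)^1 + D_2/(1+r)^2 + D_3/(1+r)^3 + D_4/(1+r)^4 + TV/(1+r)^4
    = 23526.85103 + 25625.58885 + 27911.54682 + 30401.42611 + 478255.27046 = 585720.68327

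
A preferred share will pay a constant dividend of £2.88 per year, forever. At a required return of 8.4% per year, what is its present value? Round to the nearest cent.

Level perpetuity: PV = C / r = £2.88 / 0.084 = £34.29

£34.29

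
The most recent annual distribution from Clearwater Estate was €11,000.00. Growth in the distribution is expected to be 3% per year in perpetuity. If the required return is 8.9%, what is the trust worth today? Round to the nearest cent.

€192033.90

D₁ = D₀ × (1 + g) = €11,000.00 × 1.03 = €11,330.0000
Growing perpetuity: P = D₁ / (r − g) = €11,330.0000 / (0.089 − 0.03) = €192,033.90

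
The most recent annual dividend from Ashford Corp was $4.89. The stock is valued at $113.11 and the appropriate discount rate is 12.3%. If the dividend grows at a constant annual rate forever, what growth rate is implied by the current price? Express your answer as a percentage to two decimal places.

7.65%

P = D₀(1+g)/(r−g) ⇒ P(r−g) = D₀(1+g) ⇒ g(P+D₀) = P·r − D₀
g = (P·r − D₀)/(P + D₀) = ($113.11×0.123 − $4.89) / ($113.11 + $4.89) = 0.076462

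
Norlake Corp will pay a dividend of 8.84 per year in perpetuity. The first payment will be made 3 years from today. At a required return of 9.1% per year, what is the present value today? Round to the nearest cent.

Value at end of year 2: C / r = 8.84 / 0.091 = 97.1429
Discount to today: PV = 97.1429 / (1 + 0.091)^2 = 97.1429 / 1.190281 = 81.61

81.61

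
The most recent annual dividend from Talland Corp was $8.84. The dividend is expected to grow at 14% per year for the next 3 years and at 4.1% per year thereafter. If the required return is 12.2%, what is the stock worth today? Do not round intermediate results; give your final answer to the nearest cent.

D_1 = 10.07760
D_2 = 11.48846
D_3 = 13.09685
Terminal value at year 3: TV = D_3×(1+g_2)/(r−g_2) = 13.63382/0.081 = 168.31876
P_0 = D_1/(1+r)^1 + D_2/(1+r)^2 + D_3/(1+r)^3 + TV/(1+r)^3
    = 8.98182 + 9.12591 + 9.27232 + 119.16644 = 146.54648

$146.55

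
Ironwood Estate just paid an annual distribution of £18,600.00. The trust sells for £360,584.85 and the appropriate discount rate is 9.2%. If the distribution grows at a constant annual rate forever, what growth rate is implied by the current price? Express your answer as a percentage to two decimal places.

3.84%

P = D₀(1+g)/(r−g) ⇒ P(r−g) = D₀(1+g) ⇒ g(P+D₀) = P·r − D₀
g = (P·r − D₀)/(P + D₀) = (£360,584.85×0.092 − £18,600.00) / (£360,584.85 + £18,600.00) = 0.038435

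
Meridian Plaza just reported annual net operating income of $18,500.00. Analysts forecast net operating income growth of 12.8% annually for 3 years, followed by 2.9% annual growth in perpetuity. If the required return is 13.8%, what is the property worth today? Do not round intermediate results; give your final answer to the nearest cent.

D_1 = 20868.00000
D_2 = 23539.10400
D_3 = 26552.10931
Terminal value at year 3: TV = D_3×(1+g_2)/(r−g_2) = 27322.12048/0.109 = 250661.65580
P_0 = D_1/(1+r)^1 + D_2/(1+r)^2 + D_3/(1+r)^3 + TV/(1+r)^3
    = 18337.43409 + 18176.29671 + 18016.57530 + 170083.08242 = 224613.38853

$224613.39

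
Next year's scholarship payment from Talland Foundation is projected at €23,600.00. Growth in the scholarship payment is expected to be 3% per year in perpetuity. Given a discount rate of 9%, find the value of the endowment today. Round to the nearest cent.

€393333.33

Growing perpetuity: P = D₁ / (r − g) = €23,600.0000 / (0.09 − 0.03) = €393,333.33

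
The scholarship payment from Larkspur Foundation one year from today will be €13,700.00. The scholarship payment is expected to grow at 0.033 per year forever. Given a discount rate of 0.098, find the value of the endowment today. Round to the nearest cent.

Growing perpetuity: P = D₁ / (r − g) = €13,700.0000 / (0.098 − 0.033) = €210,769.23

€210769.23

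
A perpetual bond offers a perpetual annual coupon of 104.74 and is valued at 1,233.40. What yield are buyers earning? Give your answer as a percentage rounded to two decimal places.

P = C/r ⇒ r = C/P = 104.74/1,233.40 = 0.084920

8.49%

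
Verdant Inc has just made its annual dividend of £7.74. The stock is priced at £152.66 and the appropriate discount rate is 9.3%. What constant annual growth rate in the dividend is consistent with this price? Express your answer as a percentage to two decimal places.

P = D₀(1+g)/(r−g) ⇒ P(r−g) = D₀(1+g) ⇒ g(P+D₀) = P·r − D₀
g = (P·r − D₀)/(P + D₀) = (£152.66×0.093 − £7.74) / (£152.66 + £7.74) = 0.040258

4.03%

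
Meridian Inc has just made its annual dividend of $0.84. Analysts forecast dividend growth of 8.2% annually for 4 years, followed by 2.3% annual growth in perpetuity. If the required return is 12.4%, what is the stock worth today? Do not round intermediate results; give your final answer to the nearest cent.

$10.36

D_1 = 0.90888
D_2 = 0.98341
D_3 = 1.06405
D_4 = 1.15130
Terminal value at year 4: TV = D_4×(1+g_2)/(r−g_2) = 1.17778/0.101 = 11.66118
P_0 = D_1/(1+r)^1 + D_2/(1+r)^2 + D_3/(1+r)^3 + D_4/(1+r)^4 + TV/(1+r)^4
    = 0.80861 + 0.77840 + 0.74931 + 0.72131 + 7.30596 = 10.36359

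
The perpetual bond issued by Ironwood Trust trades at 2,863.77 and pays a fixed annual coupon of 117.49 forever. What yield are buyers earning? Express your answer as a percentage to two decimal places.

P = C/r ⇒ r = C/P = 117.49/2,863.77 = 0.041026

4.10%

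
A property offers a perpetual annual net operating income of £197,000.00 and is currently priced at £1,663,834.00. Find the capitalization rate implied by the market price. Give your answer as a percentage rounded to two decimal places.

P = C/r ⇒ r = C/P = £197,000.00/£1,663,834.00 = 0.118401

11.84%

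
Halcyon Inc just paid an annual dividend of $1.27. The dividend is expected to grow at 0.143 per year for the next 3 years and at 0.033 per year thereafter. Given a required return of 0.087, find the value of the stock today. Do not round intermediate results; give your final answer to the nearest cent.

$32.46

D_1 = 1.45161
D_2 = 1.65919
D_3 = 1.89645
Terminal value at year 3: TV = D_3×(1+g_2)/(r−g_2) = 1.95904/0.054 = 36.27847
P_0 = D_1/(1+r)^1 + D_2/(1+r)^2 + D_3/(1+r)^3 + TV/(1+r)^3
    = 1.33543 + 1.40423 + 1.47657 + 28.24622 = 32.46244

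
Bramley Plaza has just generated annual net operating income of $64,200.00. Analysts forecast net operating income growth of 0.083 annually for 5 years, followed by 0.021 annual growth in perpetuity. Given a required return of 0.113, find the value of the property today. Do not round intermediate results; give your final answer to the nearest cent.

D_1 = 69528.60000
D_2 = 75299.47380
D_3 = 81549.33013
D_4 = 88317.92453
D_5 = 95648.31226
Terminal value at year 5: TV = D_5×(1+g_2)/(r−g_2) = 97656.92682/0.092 = 1061488.33499
P_0 = D_1/(1+r)^1 + D_2/(1+r)^2 + D_3/(1+r)^3 + D_4/(1+r)^4 + D_5/(1+r)^5 + TV/(1+r)^5
    = 62469.54178 + 60785.72664 + 59147.29735 + 57553.03057 + 56001.73595 + 621497.52612 = 917454.85840

$917454.86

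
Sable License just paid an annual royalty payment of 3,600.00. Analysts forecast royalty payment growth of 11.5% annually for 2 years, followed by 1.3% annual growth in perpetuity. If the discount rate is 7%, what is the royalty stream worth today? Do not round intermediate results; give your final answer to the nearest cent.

D_1 = 4014.00000
D_2 = 4475.61000
Terminal value at year 2: TV = D_2×(1+g_2)/(r−g_2) = 4533.79293/0.057 = 79540.22684
P_0 = D_1/(1+r)^1 + D_2/(1+r)^2 + TV/(1+r)^2
    = 3751.40187 + 3909.17111 + 69473.51458 = 77134.08756

77134.09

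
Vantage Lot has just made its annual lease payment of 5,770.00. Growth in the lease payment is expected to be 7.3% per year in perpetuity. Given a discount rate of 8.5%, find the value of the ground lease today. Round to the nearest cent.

515934.17

D₁ = D₀ × (1 + g) = 5,770.00 × 1.073 = 6,191.2100
Growing perpetuity: P = D₁ / (r − g) = 6,191.2100 / (0.085 − 0.073) = 515,934.17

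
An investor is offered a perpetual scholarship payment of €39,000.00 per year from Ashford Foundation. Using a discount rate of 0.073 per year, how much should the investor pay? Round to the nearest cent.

Level perpetuity: PV = C / r = €39,000.00 / 0.073 = €534,246.58

€534246.58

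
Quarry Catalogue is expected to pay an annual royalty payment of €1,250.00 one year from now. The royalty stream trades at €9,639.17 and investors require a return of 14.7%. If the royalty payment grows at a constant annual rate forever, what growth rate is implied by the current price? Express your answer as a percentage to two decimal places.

P = D₁/(r−g) ⇒ g = r − D₁/P = 0.147 − €1,250.00/€9,639.17 = 0.017321

1.73%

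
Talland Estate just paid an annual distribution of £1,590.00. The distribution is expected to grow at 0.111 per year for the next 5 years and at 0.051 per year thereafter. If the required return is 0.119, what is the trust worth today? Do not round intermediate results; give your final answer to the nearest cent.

D_1 = 1766.49000
D_2 = 1962.57039
D_3 = 2180.41570
D_4 = 2422.44185
D_5 = 2691.33289
Terminal value at year 5: TV = D_5×(1+g_2)/(r−g_2) = 2828.59087/0.068 = 41596.92454
P_0 = D_1/(1+r)^1 + D_2/(1+r)^2 + D_3/(1+r)^3 + D_4/(1+r)^4 + D_5/(1+r)^5 + TV/(1+r)^5
    = 1578.63271 + 1567.34668 + 1556.14134 + 1545.01612 + 1533.97042 + 23708.86642 = 31489.97369

£31489.97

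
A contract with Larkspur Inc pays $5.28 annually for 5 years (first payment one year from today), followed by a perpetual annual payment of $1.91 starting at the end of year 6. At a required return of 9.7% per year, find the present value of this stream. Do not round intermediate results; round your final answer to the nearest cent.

$32.56

PV of 5-year annuity: $5.28 × [1 − (1+0.097)^−5] / 0.097 = 20.16970
Perpetuity value at year 5: $1.91 / 0.097 = 19.69072
PV of perpetuity: 19.69072 / (1+0.097)^5 = 12.39449
Total PV = 20.16970 + 12.39449 = 32.56419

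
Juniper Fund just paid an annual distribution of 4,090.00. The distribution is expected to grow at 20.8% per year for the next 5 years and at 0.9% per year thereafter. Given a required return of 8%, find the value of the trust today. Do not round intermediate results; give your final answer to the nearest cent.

130736.01

D_1 = 4940.72000
D_2 = 5968.38976
D_3 = 7209.81483
D_4 = 8709.45631
D_5 = 10521.02323
Terminal value at year 5: TV = D_5×(1+g_2)/(r−g_2) = 10615.71244/0.071 = 149517.07658
P_0 = D_1/(1+r)^1 + D_2/(1+r)^2 + D_3/(1+r)^3 + D_4/(1+r)^4 + D_5/(1+r)^5 + TV/(1+r)^5
    = 4574.74074 + 5116.93224 + 5723.38346 + 6401.71039 + 7160.43162 + 101758.80999 = 130736.00845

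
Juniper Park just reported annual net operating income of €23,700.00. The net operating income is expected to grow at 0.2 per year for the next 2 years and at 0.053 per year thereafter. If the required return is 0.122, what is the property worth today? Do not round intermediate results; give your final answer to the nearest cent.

€466175.31

D_1 = 28440.00000
D_2 = 34128.00000
Terminal value at year 2: TV = D_2×(1+g_2)/(r−g_2) = 35936.78400/0.069 = 520822.95652
P_0 = D_1/(1+r)^1 + D_2/(1+r)^2 + TV/(1+r)^2
    = 25347.59358 + 27109.72576 + 413717.98873 = 466175.30807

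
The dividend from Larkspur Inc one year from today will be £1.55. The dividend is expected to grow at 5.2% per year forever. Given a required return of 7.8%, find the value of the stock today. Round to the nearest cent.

Growing perpetuity: P = D₁ / (r − g) = £1.5500 / (0.078 − 0.052) = £59.62

£59.62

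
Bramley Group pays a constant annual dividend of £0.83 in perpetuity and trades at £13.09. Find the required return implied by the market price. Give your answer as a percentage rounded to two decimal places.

6.34%

P = C/r ⇒ r = C/P = £0.83/£13.09 = 0.063407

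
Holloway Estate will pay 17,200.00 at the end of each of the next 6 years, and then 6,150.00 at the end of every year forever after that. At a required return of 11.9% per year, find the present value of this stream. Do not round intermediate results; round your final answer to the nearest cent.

97240.68

PV of 6-year annuity: 17,200.00 × [1 − (1+0.119)^−6] / 0.119 = 70916.94156
Perpetuity value at year 6: 6,150.00 / 0.119 = 51680.67227
PV of perpetuity: 51680.67227 / (1+0.119)^6 = 26323.74258
Total PV = 70916.94156 + 26323.74258 = 97240.68415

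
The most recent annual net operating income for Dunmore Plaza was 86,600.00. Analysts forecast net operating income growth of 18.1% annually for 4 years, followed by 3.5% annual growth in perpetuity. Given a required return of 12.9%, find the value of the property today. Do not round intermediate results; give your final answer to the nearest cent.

D_1 = 102274.60000
D_2 = 120786.30260
D_3 = 142648.62337
D_4 = 168468.02420
Terminal value at year 4: TV = D_4×(1+g_2)/(r−g_2) = 174364.40505/0.094 = 1854940.47923
P_0 = D_1/(1+r)^1 + D_2/(1+r)^2 + D_3/(1+r)^3 + D_4/(1+r)^4 + TV/(1+r)^4
    = 90588.66253 + 94761.03672 + 99125.58402 + 103691.15565 + 1141705.80956 = 1529872.24848

1529872.25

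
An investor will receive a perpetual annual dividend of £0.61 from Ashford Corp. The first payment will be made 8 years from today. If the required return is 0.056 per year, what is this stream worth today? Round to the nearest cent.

£7.44

Value at end of year 7: C / r = £0.61 / 0.056 = £10.8929
Discount to today: PV = £10.8929 / (1 + 0.056)^7 = £10.8929 / 1.464359 = £7.44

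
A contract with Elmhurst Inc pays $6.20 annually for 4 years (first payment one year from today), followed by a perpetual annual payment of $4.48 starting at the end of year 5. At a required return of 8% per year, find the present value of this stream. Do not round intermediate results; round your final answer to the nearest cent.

$61.70

PV of 4-year annuity: $6.20 × [1 − (1+0.08)^−4] / 0.08 = 20.53519
Perpetuity value at year 4: $4.48 / 0.08 = 56.00000
PV of perpetuity: 56.00000 / (1+0.08)^4 = 41.16167
Total PV = 20.53519 + 41.16167 = 61.69686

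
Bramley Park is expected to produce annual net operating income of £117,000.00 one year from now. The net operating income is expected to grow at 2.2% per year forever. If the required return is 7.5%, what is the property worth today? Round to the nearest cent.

£2207547.17

Growing perpetuity: P = D₁ / (r − g) = £117,000.0000 / (0.075 − 0.022) = £2,207,547.17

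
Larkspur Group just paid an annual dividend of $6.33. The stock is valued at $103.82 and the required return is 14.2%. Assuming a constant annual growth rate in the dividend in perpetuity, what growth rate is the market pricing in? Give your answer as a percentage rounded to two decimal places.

7.64%

P = D₀(1+g)/(r−g) ⇒ P(r−g) = D₀(1+g) ⇒ g(P+D₀) = P·r − D₀
g = (P·r − D₀)/(P + D₀) = ($103.82×0.142 − $6.33) / ($103.82 + $6.33) = 0.076373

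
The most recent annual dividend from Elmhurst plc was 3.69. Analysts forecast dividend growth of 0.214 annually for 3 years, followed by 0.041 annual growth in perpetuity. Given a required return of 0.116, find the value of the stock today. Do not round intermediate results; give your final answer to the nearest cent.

D_1 = 4.47966
D_2 = 5.43831
D_3 = 6.60210
Terminal value at year 3: TV = D_3×(1+g_2)/(r−g_2) = 6.87279/0.075 = 91.63722
P_0 = D_1/(1+r)^1 + D_2/(1+r)^2 + D_3/(1+r)^3 + TV/(1+r)^3
    = 4.01403 + 4.36652 + 4.74996 + 65.92943 = 79.05994

79.06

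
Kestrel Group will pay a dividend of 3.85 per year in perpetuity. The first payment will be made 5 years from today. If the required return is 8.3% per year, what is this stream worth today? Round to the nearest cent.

33.72

Value at end of year 4: C / r = 3.85 / 0.083 = 46.3855
Discount to today: PV = 46.3855 / (1 + 0.083)^4 = 46.3855 / 1.375669 = 33.72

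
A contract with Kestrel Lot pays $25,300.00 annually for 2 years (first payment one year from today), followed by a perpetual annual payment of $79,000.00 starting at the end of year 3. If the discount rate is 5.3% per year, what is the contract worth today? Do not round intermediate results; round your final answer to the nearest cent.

$1391138.54

PV of 2-year annuity: $25,300.00 × [1 − (1+0.053)^−2] / 0.053 = 46843.86581
Perpetuity value at year 2: $79,000.00 / 0.053 = 1490566.03774
PV of perpetuity: 1490566.03774 / (1+0.053)^2 = 1344294.67811
Total PV = 46843.86581 + 1344294.67811 = 1391138.54391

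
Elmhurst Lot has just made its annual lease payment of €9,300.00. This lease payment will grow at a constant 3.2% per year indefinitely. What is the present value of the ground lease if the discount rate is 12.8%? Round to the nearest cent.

D₁ = D₀ × (1 + g) = €9,300.00 × 1.032 = €9,597.6000
Growing perpetuity: P = D₁ / (r − g) = €9,597.6000 / (0.128 − 0.032) = €99,975.00

€99975.00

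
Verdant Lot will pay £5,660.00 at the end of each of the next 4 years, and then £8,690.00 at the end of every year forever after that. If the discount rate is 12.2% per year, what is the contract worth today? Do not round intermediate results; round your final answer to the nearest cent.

£62064.97

PV of 4-year annuity: £5,660.00 × [1 − (1+0.122)^−4] / 0.122 = 17119.23337
Perpetuity value at year 4: £8,690.00 / 0.122 = 71229.50820
PV of perpetuity: 71229.50820 / (1+0.122)^4 = 44945.73823
Total PV = 17119.23337 + 44945.73823 = 62064.97160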